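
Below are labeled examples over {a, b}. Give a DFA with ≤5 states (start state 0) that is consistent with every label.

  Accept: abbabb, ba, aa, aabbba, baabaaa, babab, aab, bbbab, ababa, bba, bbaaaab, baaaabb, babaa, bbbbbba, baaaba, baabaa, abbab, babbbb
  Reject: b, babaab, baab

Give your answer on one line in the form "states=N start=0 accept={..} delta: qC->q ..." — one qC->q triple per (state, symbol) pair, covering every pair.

State merging on the prefix tree: take the shortest (then alphabetical) example prefix whose next move is undefined and point that move at state 0, else 1, else 2, ...; a target is out if some Accept/Reject pair would then sit in one state with the same input left (inseparable). If every existing state is out, open a new one.
a: 0a undefined. 0a->0: no, aab/b meet in 0 with "b" left. Open state 1: 0a->1.
b: 0b undefined. 0b->0: no, aab/baab meet in 1 with "ab" left. 0b->1: ok.
aa: 1a undefined. 1a->0: no, babab/b meet in 1. 1a->1: no, ba/b meet in 1. Open state 2: 1a->2.
ab: 1b undefined. 1b->0: no, ababa/b meet in 1. 1b->1: ok.
aab: 2b undefined. 2b->0: no, abbabb/b meet in 1. 2b->1: no, abbabb/b meet in 1. 2b->2: no, babab/baab meet in 2 with "ab" left. Open state 3: 2b->3.
baa: 2a undefined. 2a->0: no, baabaaa/b meet in 1. 2a->1: no, bbaaaab/b meet in 1. 2a->2: no, aab/baab meet in 3. 2a->3: no, abbabb/baab meet in 3 with "b" left. Open state 4: 2a->4.
aabb: 3b undefined. 3b->0: no, babbbb/b meet in 1. 3b->1: no, abbabb/b meet in 1. 3b->2: ok.
baaa: 4a undefined. 4a->0: no, bbaaaab/b meet in 1. 4a->1: ok.
baab: 4b undefined. 4b->0: ok.
baba: 3a undefined. 3a->0: no, aabbba/baab meet in 0. 3a->1: no, aabbba/b meet in 1. 3a->2: ok.
All examples now run through 5 states with every (state, symbol) defined. Accept strings end in {2,3,4}, Reject strings end in {0,1}; accept={2,3,4}.

states=5 start=0 accept={2,3,4} delta: 0a->1 0b->1 1a->2 1b->1 2a->4 2b->3 3a->2 3b->2 4a->1 4b->0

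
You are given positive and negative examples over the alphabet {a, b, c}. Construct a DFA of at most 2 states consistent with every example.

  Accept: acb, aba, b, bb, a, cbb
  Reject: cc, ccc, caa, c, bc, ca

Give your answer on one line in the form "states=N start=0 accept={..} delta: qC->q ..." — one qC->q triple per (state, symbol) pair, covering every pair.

State merging on the prefix tree: take the shortest (then alphabetical) example prefix whose next move is undefined and point that move at state 0, else 1, else 2, ...; a target is out if some Accept/Reject pair would then sit in one state with the same input left (inseparable). If every existing state is out, open a new one.
a: 0a undefined. 0a->0: ok.
b: 0b undefined. 0b->0: ok.
c: 0c undefined. 0c->0: no, acb/cc meet in 0. Open state 1: 0c->1.
ca: 1a undefined. 1a->0: no, aba/caa meet in 0. 1a->1: ok.
cb: 1b undefined. 1b->0: ok.
cc: 1c undefined. 1c->0: no, acb/cc meet in 0. 1c->1: ok.
All examples now run through 2 states with every (state, symbol) defined. Accept strings end in {0}, Reject strings end in {1}; accept={0}.

states=2 start=0 accept={0} delta: 0a->0 0b->0 0c->1 1a->1 1b->0 1c->1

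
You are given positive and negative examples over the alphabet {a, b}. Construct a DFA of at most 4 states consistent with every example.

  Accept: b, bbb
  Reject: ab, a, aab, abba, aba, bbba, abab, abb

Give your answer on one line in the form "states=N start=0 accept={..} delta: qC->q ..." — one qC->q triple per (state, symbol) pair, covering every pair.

states=2 start=0 accept={0} delta: 0a->1 0b->0 1a->1 1b->1

Grow the machine one transition at a time. Run the examples from 0; the earliest place one falls off (shortest prefix, ties alphabetical) gets sent to the lowest-numbered state that keeps every Accept/Reject pair distinguishable — a pair clashes when both reach the same state with identical unread suffix — and to a fresh state only if none does.
a: 0a undefined. 0a->0: no, b/ab meet in 0 with "b" left. Open state 1: 0a->1.
b: 0b undefined. 0b->0: ok.
aa: 1a undefined. 1a->0: no, b/aab meet in 0. 1a->1: ok.
ab: 1b undefined. 1b->0: no, b/ab meet in 0. 1b->1: ok.
All examples now run through 2 states with every (state, symbol) defined. Accept strings end in {0}, Reject strings end in {1}; accept={0}.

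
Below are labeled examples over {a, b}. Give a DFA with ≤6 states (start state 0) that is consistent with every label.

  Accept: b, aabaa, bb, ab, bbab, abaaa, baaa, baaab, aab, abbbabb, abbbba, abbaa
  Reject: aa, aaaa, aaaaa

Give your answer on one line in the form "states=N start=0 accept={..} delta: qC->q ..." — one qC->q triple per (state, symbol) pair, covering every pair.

states=2 start=0 accept={1} delta: 0a->0 0b->1 1a->1 1b->1

Grow the machine one transition at a time. Run the examples from 0; the earliest place one falls off (shortest prefix, ties alphabetical) gets sent to the lowest-numbered state that keeps every Accept/Reject pair distinguishable — a pair clashes when both reach the same state with identical unread suffix — and to a fresh state only if none does.
a: 0a undefined. 0a->0: ok.
b: 0b undefined. 0b->0: no, b/aa meet in 0. Open state 1: 0b->1.
ba: 1a undefined. 1a->0: no, aabaa/aa meet in 0. 1a->1: ok.
bb: 1b undefined. 1b->0: no, bb/aa meet in 0. 1b->1: ok.
All examples now run through 2 states with every (state, symbol) defined. Accept strings end in {1}, Reject strings end in {0}; accept={1}.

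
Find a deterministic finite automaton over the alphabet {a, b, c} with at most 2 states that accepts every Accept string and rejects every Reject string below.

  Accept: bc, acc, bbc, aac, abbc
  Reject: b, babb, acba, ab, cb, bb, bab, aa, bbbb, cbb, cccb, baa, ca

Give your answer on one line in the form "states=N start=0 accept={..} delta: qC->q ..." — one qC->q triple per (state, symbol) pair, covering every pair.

Grow the machine one transition at a time. Run the examples from 0; the earliest place one falls off (shortest prefix, ties alphabetical) gets sent to the lowest-numbered state that keeps every Accept/Reject pair distinguishable — a pair clashes when both reach the same state with identical unread suffix — and to a fresh state only if none does.
a: 0a undefined. 0a->0: ok.
b: 0b undefined. 0b->0: ok.
c: 0c undefined. 0c->0: no, bc/b meet in 0. Open state 1: 0c->1.
ca: 1a undefined. 1a->0: ok.
cb: 1b undefined. 1b->0: ok.
cc: 1c undefined. 1c->0: no, acc/b meet in 0. 1c->1: ok.
All examples now run through 2 states with every (state, symbol) defined. Accept strings end in {1}, Reject strings end in {0}; accept={1}.

states=2 start=0 accept={1} delta: 0a->0 0b->0 0c->1 1a->0 1b->0 1c->1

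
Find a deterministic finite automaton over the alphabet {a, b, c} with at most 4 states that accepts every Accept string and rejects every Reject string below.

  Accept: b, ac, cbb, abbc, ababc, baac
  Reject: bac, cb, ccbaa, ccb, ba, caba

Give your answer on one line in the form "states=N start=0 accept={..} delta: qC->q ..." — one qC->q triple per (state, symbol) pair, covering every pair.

Fold the examples into a partial DFA from state 0: repeatedly fix the first undefined (state, symbol) met by the shortest-then-alphabetical prefix, trying targets in increasing order and rejecting any under which an Accept and a Reject string meet in one state with the same remainder; add a state when all current targets are rejected. Accepting states are where Accept strings end.
a: 0a undefined. 0a->0: ok.
b: 0b undefined. 0b->0: no, b/ba meet in 0. Open state 1: 0b->1.
c: 0c undefined. 0c->0: no, b/cb meet in 1. 0c->1: ok.
ba: 1a undefined. 1a->0: no, b/bac meet in 1. 1a->1: no, b/ba meet in 1. Open state 2: 1a->2.
cb: 1b undefined. 1b->0: ok.
cc: 1c undefined. 1c->0: no, b/ccb meet in 1. 1c->1: ok.
baa: 2a undefined. 2a->0: ok.
bac: 2c undefined. 2c->0: ok.
cab: 2b undefined. 2b->0: ok.
All examples now run through 3 states with every (state, symbol) defined. Accept strings end in {1}, Reject strings end in {0,2}; accept={1}.

states=3 start=0 accept={1} delta: 0a->0 0b->1 0c->1 1a->2 1b->0 1c->1 2a->0 2b->0 2c->0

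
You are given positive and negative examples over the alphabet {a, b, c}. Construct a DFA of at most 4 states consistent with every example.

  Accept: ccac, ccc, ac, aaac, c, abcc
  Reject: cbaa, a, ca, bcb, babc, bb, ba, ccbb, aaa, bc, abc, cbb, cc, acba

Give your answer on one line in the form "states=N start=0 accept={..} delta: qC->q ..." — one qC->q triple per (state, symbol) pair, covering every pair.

State merging on the prefix tree: take the shortest (then alphabetical) example prefix whose next move is undefined and point that move at state 0, else 1, else 2, ...; a target is out if some Accept/Reject pair would then sit in one state with the same input left (inseparable). If every existing state is out, open a new one.
a: 0a undefined. 0a->0: ok.
b: 0b undefined. 0b->0: no, ac/babc meet in 0 with "c" left. Open state 1: 0b->1.
c: 0c undefined. 0c->0: no, ccac/a meet in 0. 0c->1: ok.
ba: 1a undefined. 1a->0: ok.
bb: 1b undefined. 1b->0: no, ac/cbb meet in 1. 1b->1: no, ac/bb meet in 1. Open state 2: 1b->2.
bc: 1c undefined. 1c->0: no, ccac/bcb meet in 1. 1c->1: no, ccac/babc meet in 1. 1c->2: ok.
bcb: 2b undefined. 2b->0: no, ac/ccbb meet in 1. 2b->1: no, ac/bcb meet in 1. 2b->2: ok.
cba: 2a undefined. 2a->0: ok.
ccc: 2c undefined. 2c->0: no, ccc/cbaa meet in 0. 2c->1: ok.
All examples now run through 3 states with every (state, symbol) defined. Accept strings end in {1}, Reject strings end in {0,2}; accept={1}.

states=3 start=0 accept={1} delta: 0a->0 0b->1 0c->1 1a->0 1b->2 1c->2 2a->0 2b->2 2c->1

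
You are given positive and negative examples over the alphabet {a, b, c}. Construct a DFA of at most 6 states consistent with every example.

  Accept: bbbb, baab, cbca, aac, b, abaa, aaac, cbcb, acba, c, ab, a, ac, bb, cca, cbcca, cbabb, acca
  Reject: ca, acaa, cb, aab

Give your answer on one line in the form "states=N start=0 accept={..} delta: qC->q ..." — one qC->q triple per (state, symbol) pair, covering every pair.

states=4 start=0 accept={0,1,2} delta: 0a->1 0b->1 0c->2 1a->2 1b->0 1c->1 2a->3 2b->3 2c->0 3a->0 3b->0 3c->1

State merging on the prefix tree: take the shortest (then alphabetical) example prefix whose next move is undefined and point that move at state 0, else 1, else 2, ...; a target is out if some Accept/Reject pair would then sit in one state with the same input left (inseparable). If every existing state is out, open a new one.
a: 0a undefined. 0a->0: no, b/aab meet in 0 with "b" left. Open state 1: 0a->1.
b: 0b undefined. 0b->0: no, baab/aab meet in 1 with "ab" left. 0b->1: ok.
c: 0c undefined. 0c->0: no, b/ca meet in 1. 0c->1: no, ab/cb meet in 1 with "b" left. Open state 2: 0c->2.
aa: 1a undefined. 1a->0: no, b/aab meet in 1. 1a->1: no, baab/aab meet in 1 with "b" left. 1a->2: ok.
ab: 1b undefined. 1b->0: ok.
ac: 1c undefined. 1c->0: no, abaa/acaa meet in 2. 1c->1: ok.
ca: 2a undefined. 2a->0: no, bbbb/ca meet in 0. 2a->1: no, b/ca meet in 1. 2a->2: no, baab/cb meet in 2 with "b" left. Open state 3: 2a->3.
cb: 2b undefined. 2b->0: no, bbbb/cb meet in 0. 2b->1: no, b/cb meet in 1. 2b->2: no, abaa/cb meet in 2. 2b->3: ok.
cc: 2c undefined. 2c->0: ok.
cba: 3a undefined. 3a->0: ok.
cbc: 3c undefined. 3c->0: no, cbcca/ca meet in 3. 3c->1: ok.
baab: 3b undefined. 3b->0: ok.
All examples now run through 4 states with every (state, symbol) defined. Accept strings end in {0,1,2}, Reject strings end in {3}; accept={0,1,2}.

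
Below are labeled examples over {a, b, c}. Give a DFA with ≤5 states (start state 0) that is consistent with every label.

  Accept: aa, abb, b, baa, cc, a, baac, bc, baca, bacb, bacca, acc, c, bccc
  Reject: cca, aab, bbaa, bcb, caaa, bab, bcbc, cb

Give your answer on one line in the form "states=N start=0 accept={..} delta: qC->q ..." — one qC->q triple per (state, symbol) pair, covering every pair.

Fold the examples into a partial DFA from state 0: repeatedly fix the first undefined (state, symbol) met by the shortest-then-alphabetical prefix, trying targets in increasing order and rejecting any under which an Accept and a Reject string meet in one state with the same remainder; add a state when all current targets are rejected. Accepting states are where Accept strings end.
a: 0a undefined. 0a->0: no, b/aab meet in 0 with "b" left. Open state 1: 0a->1.
b: 0b undefined. 0b->0: no, aa/bbaa meet in 1 with "a" left. 0b->1: ok.
c: 0c undefined. 0c->0: no, b/cca meet in 1. 0c->1: ok.
aa: 1a undefined. 1a->0: no, aa/caaa meet in 0. 1a->1: no, aa/caaa meet in 1. Open state 2: 1a->2.
ab: 1b undefined. 1b->0: no, aa/bbaa meet in 2. 1b->1: no, abb/cb meet in 1. 1b->2: no, aa/cb meet in 2. Open state 3: 1b->3.
ac: 1c undefined. 1c->0: no, b/cca meet in 1. 1c->1: no, aa/cca meet in 2. 1c->2: no, baa/cca meet in 2 with "a" left. 1c->3: no, abb/bcb meet in 3 with "b" left. Open state 4: 1c->4.
aab: 2b undefined. 2b->0: ok.
abb: 3b undefined. 3b->0: no, abb/aab meet in 0. 3b->1: ok.
acc: 4c undefined. 4c->0: no, acc/aab meet in 0. 4c->1: ok.
baa: 2a undefined. 2a->0: no, abb/caaa meet in 1. 2a->1: no, aa/caaa meet in 2. 2a->2: no, aa/caaa meet in 2. 2a->3: no, baa/cb meet in 3. 2a->4: ok.
bac: 2c undefined. 2c->0: ok.
bba: 3a undefined. 3a->0: no, abb/bbaa meet in 1. 3a->1: no, aa/bbaa meet in 2. 3a->2: no, baa/bbaa meet in 4. 3a->3: ok.
bcb: 4b undefined. 4b->0: no, abb/bcbc meet in 1. 4b->1: no, abb/bcb meet in 1. 4b->2: no, aa/bcb meet in 2. 4b->3: ok.
cca: 4a undefined. 4a->0: ok.
bcbc: 3c undefined. 3c->0: ok.
All examples now run through 5 states with every (state, symbol) defined. Accept strings end in {1,2,4}, Reject strings end in {0,3}; accept={1,2,4}.

states=5 start=0 accept={1,2,4} delta: 0a->1 0b->1 0c->1 1a->2 1b->3 1c->4 2a->4 2b->0 2c->0 3a->3 3b->1 3c->0 4a->0 4b->3 4c->1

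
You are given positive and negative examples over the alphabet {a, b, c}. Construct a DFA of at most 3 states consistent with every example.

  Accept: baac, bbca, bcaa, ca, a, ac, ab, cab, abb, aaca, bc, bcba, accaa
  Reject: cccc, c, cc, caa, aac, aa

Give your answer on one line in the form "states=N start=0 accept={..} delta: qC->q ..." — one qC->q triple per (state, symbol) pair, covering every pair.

Grow the machine one transition at a time. Run the examples from 0; the earliest place one falls off (shortest prefix, ties alphabetical) gets sent to the lowest-numbered state that keeps every Accept/Reject pair distinguishable — a pair clashes when both reach the same state with identical unread suffix — and to a fresh state only if none does.
a: 0a undefined. 0a->0: no, a/aa meet in 0. Open state 1: 0a->1.
b: 0b undefined. 0b->0: no, baac/aac meet in 1 with "ac" left. 0b->1: ok.
c: 0c undefined. 0c->0: ok.
aa: 1a undefined. 1a->0: ok.
ab: 1b undefined. 1b->0: no, ab/cccc meet in 0. 1b->1: ok.
ac: 1c undefined. 1c->0: no, baac/cccc meet in 0. 1c->1: no, bbca/cccc meet in 0. Open state 2: 1c->2.
acc: 2c undefined. 2c->0: no, accaa/cccc meet in 0. 2c->1: ok.
bca: 2a undefined. 2a->0: no, bbca/cccc meet in 0. 2a->1: no, bcaa/cccc meet in 0. 2a->2: ok.
bcb: 2b undefined. 2b->0: ok.
All examples now run through 3 states with every (state, symbol) defined. Accept strings end in {1,2}, Reject strings end in {0}; accept={1,2}.

states=3 start=0 accept={1,2} delta: 0a->1 0b->1 0c->0 1a->0 1b->1 1c->2 2a->2 2b->0 2c->1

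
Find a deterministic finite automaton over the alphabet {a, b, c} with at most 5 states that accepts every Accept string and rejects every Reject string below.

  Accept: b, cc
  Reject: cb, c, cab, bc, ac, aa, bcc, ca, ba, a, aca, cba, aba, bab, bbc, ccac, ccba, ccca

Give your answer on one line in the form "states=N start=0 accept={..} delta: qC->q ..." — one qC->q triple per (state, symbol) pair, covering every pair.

Grow the machine one transition at a time. Run the examples from 0; the earliest place one falls off (shortest prefix, ties alphabetical) gets sent to the lowest-numbered state that keeps every Accept/Reject pair distinguishable — a pair clashes when both reach the same state with identical unread suffix — and to a fresh state only if none does.
a: 0a undefined. 0a->0: ok.
b: 0b undefined. 0b->0: no, b/aa meet in 0. Open state 1: 0b->1.
c: 0c undefined. 0c->0: no, b/cb meet in 1. 0c->1: no, b/c meet in 1. Open state 2: 0c->2.
ba: 1a undefined. 1a->0: no, b/bab meet in 1. 1a->1: no, b/ba meet in 1. 1a->2: ok.
bb: 1b undefined. 1b->0: ok.
bc: 1c undefined. 1c->0: ok.
ca: 2a undefined. 2a->0: no, b/cab meet in 1. 2a->1: no, b/ca meet in 1. 2a->2: ok.
cb: 2b undefined. 2b->0: ok.
cc: 2c undefined. 2c->0: no, cc/cb meet in 0. 2c->1: no, b/ccac meet in 1. 2c->2: no, cc/c meet in 2. Open state 3: 2c->3.
cca: 3a undefined. 3a->0: ok.
ccb: 3b undefined. 3b->0: ok.
ccc: 3c undefined. 3c->0: ok.
All examples now run through 4 states with every (state, symbol) defined. Accept strings end in {1,3}, Reject strings end in {0,2}; accept={1,3}.

states=4 start=0 accept={1,3} delta: 0a->0 0b->1 0c->2 1a->2 1b->0 1c->0 2a->2 2b->0 2c->3 3a->0 3b->0 3c->0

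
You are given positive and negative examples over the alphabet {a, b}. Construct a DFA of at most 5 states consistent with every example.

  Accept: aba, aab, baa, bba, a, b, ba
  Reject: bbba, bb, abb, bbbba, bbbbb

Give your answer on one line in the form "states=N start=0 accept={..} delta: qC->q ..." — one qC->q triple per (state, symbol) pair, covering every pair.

State merging on the prefix tree: take the shortest (then alphabetical) example prefix whose next move is undefined and point that move at state 0, else 1, else 2, ...; a target is out if some Accept/Reject pair would then sit in one state with the same input left (inseparable). If every existing state is out, open a new one.
a: 0a undefined. 0a->0: ok.
b: 0b undefined. 0b->0: no, aba/bbba meet in 0. Open state 1: 0b->1.
ba: 1a undefined. 1a->0: ok.
bb: 1b undefined. 1b->0: no, aba/bbba meet in 0. 1b->1: no, aba/bbba meet in 0. Open state 2: 1b->2.
bba: 2a undefined. 2a->0: ok.
bbb: 2b undefined. 2b->0: no, aba/bbba meet in 0. 2b->1: no, aba/bbba meet in 0. 2b->2: no, aba/bbba meet in 0. Open state 3: 2b->3.
bbba: 3a undefined. 3a->0: no, aba/bbba meet in 0. 3a->1: no, aab/bbba meet in 1. 3a->2: ok.
bbbb: 3b undefined. 3b->0: no, aba/bbbba meet in 0. 3b->1: no, aba/bbbba meet in 0. 3b->2: no, aba/bbbba meet in 0. 3b->3: ok.
All examples now run through 4 states with every (state, symbol) defined. Accept strings end in {0,1}, Reject strings end in {2,3}; accept={0,1}.

states=4 start=0 accept={0,1} delta: 0a->0 0b->1 1a->0 1b->2 2a->0 2b->3 3a->2 3b->3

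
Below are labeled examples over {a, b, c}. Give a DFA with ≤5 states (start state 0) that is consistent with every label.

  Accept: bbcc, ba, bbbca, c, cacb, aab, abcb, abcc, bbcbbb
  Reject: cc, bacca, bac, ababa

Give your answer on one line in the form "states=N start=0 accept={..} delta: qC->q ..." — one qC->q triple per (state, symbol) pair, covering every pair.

Grow the machine one transition at a time. Run the examples from 0; the earliest place one falls off (shortest prefix, ties alphabetical) gets sent to the lowest-numbered state that keeps every Accept/Reject pair distinguishable — a pair clashes when both reach the same state with identical unread suffix — and to a fresh state only if none does.
a: 0a undefined. 0a->0: ok.
b: 0b undefined. 0b->0: no, bbcc/cc meet in 0 with "cc" left. Open state 1: 0b->1.
c: 0c undefined. 0c->0: no, c/cc meet in 0. 0c->1: ok.
ba: 1a undefined. 1a->0: no, ba/ababa meet in 0. 1a->1: ok.
bb: 1b undefined. 1b->0: no, bbcc/cc meet in 1 with "c" left. 1b->1: no, ba/ababa meet in 1. Open state 2: 1b->2.
cc: 1c undefined. 1c->0: no, ba/bacca meet in 1. 1c->1: no, ba/cc meet in 1. 1c->2: ok.
bbb: 2b undefined. 2b->0: ok.
bbc: 2c undefined. 2c->0: no, cacb/bacca meet in 0. 2c->1: no, bbcc/cc meet in 2. 2c->2: no, bbcc/cc meet in 2. Open state 3: 2c->3.
bbcb: 3b undefined. 3b->0: no, bbcbbb/cc meet in 2. 3b->1: ok.
bbcc: 3c undefined. 3c->0: ok.
ababa: 2a undefined. 2a->0: no, bbcc/ababa meet in 0. 2a->1: no, ba/ababa meet in 1. 2a->2: ok.
bacca: 3a undefined. 3a->0: no, bbcc/bacca meet in 0. 3a->1: no, ba/bacca meet in 1. 3a->2: ok.
All examples now run through 4 states with every (state, symbol) defined. Accept strings end in {0,1,3}, Reject strings end in {2}; accept={0,1,3}.

states=4 start=0 accept={0,1,3} delta: 0a->0 0b->1 0c->1 1a->1 1b->2 1c->2 2a->2 2b->0 2c->3 3a->2 3b->1 3c->0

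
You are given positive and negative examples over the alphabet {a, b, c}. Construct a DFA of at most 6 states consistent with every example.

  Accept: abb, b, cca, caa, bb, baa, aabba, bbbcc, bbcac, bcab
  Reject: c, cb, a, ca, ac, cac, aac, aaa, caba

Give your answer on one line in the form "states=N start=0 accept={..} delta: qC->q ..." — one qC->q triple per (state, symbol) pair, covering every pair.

states=4 start=0 accept={1} delta: 0a->0 0b->1 0c->2 1a->1 1b->1 1c->1 2a->3 2b->0 2c->1 3a->1 3b->0 3c->0

State merging on the prefix tree: take the shortest (then alphabetical) example prefix whose next move is undefined and point that move at state 0, else 1, else 2, ...; a target is out if some Accept/Reject pair would then sit in one state with the same input left (inseparable). If every existing state is out, open a new one.
a: 0a undefined. 0a->0: ok.
b: 0b undefined. 0b->0: no, abb/a meet in 0. Open state 1: 0b->1.
c: 0c undefined. 0c->0: no, b/cb meet in 1. 0c->1: no, abb/cb meet in 1 with "b" left. Open state 2: 0c->2.
ba: 1a undefined. 1a->0: no, baa/a meet in 0. 1a->1: ok.
bb: 1b undefined. 1b->0: no, abb/a meet in 0. 1b->1: ok.
bc: 1c undefined. 1c->0: no, bbbcc/c meet in 2. 1c->1: ok.
ca: 2a undefined. 2a->0: no, abb/caba meet in 1. 2a->1: no, abb/ca meet in 1. 2a->2: no, caa/c meet in 2. Open state 3: 2a->3.
cb: 2b undefined. 2b->0: ok.
cc: 2c undefined. 2c->0: no, cca/cb meet in 0. 2c->1: ok.
caa: 3a undefined. 3a->0: no, caa/cb meet in 0. 3a->1: ok.
cab: 3b undefined. 3b->0: ok.
cac: 3c undefined. 3c->0: ok.
All examples now run through 4 states with every (state, symbol) defined. Accept strings end in {1}, Reject strings end in {0,2,3}; accept={1}.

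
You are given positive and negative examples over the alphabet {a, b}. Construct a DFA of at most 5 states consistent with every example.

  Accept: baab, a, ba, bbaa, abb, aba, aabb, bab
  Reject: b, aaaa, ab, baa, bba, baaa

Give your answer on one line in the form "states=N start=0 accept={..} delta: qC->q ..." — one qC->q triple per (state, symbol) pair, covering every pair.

Fold the examples into a partial DFA from state 0: repeatedly fix the first undefined (state, symbol) met by the shortest-then-alphabetical prefix, trying targets in increasing order and rejecting any under which an Accept and a Reject string meet in one state with the same remainder; add a state when all current targets are rejected. Accepting states are where Accept strings end.
a: 0a undefined. 0a->0: no, a/aaaa meet in 0. Open state 1: 0a->1.
b: 0b undefined. 0b->0: no, a/bba meet in 1. 0b->1: no, a/b meet in 1. Open state 2: 0b->2.
aa: 1a undefined. 1a->0: ok.
ab: 1b undefined. 1b->0: no, abb/b meet in 2. 1b->1: no, a/ab meet in 1. 1b->2: ok.
ba: 2a undefined. 2a->0: no, baab/b meet in 2. 2a->1: no, baab/b meet in 2. 2a->2: no, ba/b meet in 2. Open state 3: 2a->3.
bb: 2b undefined. 2b->0: no, a/bba meet in 1. 2b->1: ok.
baa: 3a undefined. 3a->0: no, baab/b meet in 2. 3a->1: no, baab/b meet in 2. 3a->2: no, ba/baaa meet in 3. 3a->3: no, ba/baa meet in 3. Open state 4: 3a->4.
bab: 3b undefined. 3b->0: no, bab/aaaa meet in 0. 3b->1: ok.
baaa: 4a undefined. 4a->0: ok.
baab: 4b undefined. 4b->0: no, baab/aaaa meet in 0. 4b->1: ok.
All examples now run through 5 states with every (state, symbol) defined. Accept strings end in {1,3}, Reject strings end in {0,2,4}; accept={1,3}.

states=5 start=0 accept={1,3} delta: 0a->1 0b->2 1a->0 1b->2 2a->3 2b->1 3a->4 3b->1 4a->0 4b->1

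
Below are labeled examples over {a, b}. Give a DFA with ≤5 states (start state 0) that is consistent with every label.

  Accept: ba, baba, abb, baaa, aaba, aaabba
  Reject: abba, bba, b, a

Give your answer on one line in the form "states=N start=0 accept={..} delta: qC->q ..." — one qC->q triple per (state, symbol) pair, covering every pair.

Grow the machine one transition at a time. Run the examples from 0; the earliest place one falls off (shortest prefix, ties alphabetical) gets sent to the lowest-numbered state that keeps every Accept/Reject pair distinguishable — a pair clashes when both reach the same state with identical unread suffix — and to a fresh state only if none does.
a: 0a undefined. 0a->0: no, aaabba/abba meet in 0 with "bba" left. Open state 1: 0a->1.
b: 0b undefined. 0b->0: no, ba/bba meet in 1. 0b->1: ok.
aa: 1a undefined. 1a->0: no, aaabba/abba meet in 1 with "bba" left. 1a->1: no, ba/b meet in 1. Open state 2: 1a->2.
ab: 1b undefined. 1b->0: no, ba/abba meet in 2. 1b->1: no, ba/abba meet in 2. 1b->2: no, baba/abba meet in 2 with "ba" left. Open state 3: 1b->3.
aaa: 2a undefined. 2a->0: no, baaa/b meet in 1. 2a->1: no, aaabba/abba meet in 3 with "ba" left. 2a->2: ok.
aab: 2b undefined. 2b->0: no, baba/b meet in 1. 2b->1: no, aaabba/bba meet in 3 with "a" left. 2b->2: ok.
abb: 3b undefined. 3b->0: ok.
bba: 3a undefined. 3a->0: no, abb/bba meet in 0. 3a->1: ok.
All examples now run through 4 states with every (state, symbol) defined. Accept strings end in {0,2}, Reject strings end in {1}; accept={0,2}.

states=4 start=0 accept={0,2} delta: 0a->1 0b->1 1a->2 1b->3 2a->2 2b->2 3a->1 3b->0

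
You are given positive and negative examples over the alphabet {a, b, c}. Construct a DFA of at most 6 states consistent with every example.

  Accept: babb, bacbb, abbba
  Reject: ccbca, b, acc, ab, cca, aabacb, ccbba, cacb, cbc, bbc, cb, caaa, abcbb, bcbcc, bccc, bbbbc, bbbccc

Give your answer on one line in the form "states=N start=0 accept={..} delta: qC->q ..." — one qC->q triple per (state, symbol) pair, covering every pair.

State merging on the prefix tree: take the shortest (then alphabetical) example prefix whose next move is undefined and point that move at state 0, else 1, else 2, ...; a target is out if some Accept/Reject pair would then sit in one state with the same input left (inseparable). If every existing state is out, open a new one.
a: 0a undefined. 0a->0: ok.
b: 0b undefined. 0b->0: no, babb/b meet in 0. Open state 1: 0b->1.
c: 0c undefined. 0c->0: ok.
ba: 1a undefined. 1a->0: ok.
bb: 1b undefined. 1b->0: no, babb/acc meet in 0. 1b->1: no, babb/b meet in 1. Open state 2: 1b->2.
bc: 1c undefined. 1c->0: no, babb/abcbb meet in 2. 1c->1: ok.
bbb: 2b undefined. 2b->0: no, abbba/ccbca meet in 0. 2b->1: no, abbba/ccbca meet in 0. 2b->2: no, babb/abcbb meet in 2. Open state 3: 2b->3.
bbc: 2c undefined. 2c->0: ok.
bbbb: 3b undefined. 3b->0: ok.
bbbc: 3c undefined. 3c->0: ok.
abbba: 3a undefined. 3a->0: no, abbba/ccbca meet in 0. 3a->1: no, abbba/b meet in 1. 3a->2: ok.
ccbba: 2a undefined. 2a->0: ok.
All examples now run through 4 states with every (state, symbol) defined. Accept strings end in {2}, Reject strings end in {0,1,3}; accept={2}.

states=4 start=0 accept={2} delta: 0a->0 0b->1 0c->0 1a->0 1b->2 1c->1 2a->0 2b->3 2c->0 3a->2 3b->0 3c->0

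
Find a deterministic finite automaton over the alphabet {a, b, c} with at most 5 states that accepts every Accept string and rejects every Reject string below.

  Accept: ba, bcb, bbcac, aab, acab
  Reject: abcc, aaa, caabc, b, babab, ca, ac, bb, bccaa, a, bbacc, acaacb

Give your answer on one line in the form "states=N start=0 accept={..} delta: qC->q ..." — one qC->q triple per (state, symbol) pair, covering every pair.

Grow the machine one transition at a time. Run the examples from 0; the earliest place one falls off (shortest prefix, ties alphabetical) gets sent to the lowest-numbered state that keeps every Accept/Reject pair distinguishable — a pair clashes when both reach the same state with identical unread suffix — and to a fresh state only if none does.
a: 0a undefined. 0a->0: no, aab/b meet in 0 with "b" left. Open state 1: 0a->1.
b: 0b undefined. 0b->0: no, ba/a meet in 1. 0b->1: ok.
c: 0c undefined. 0c->0: ok.
aa: 1a undefined. 1a->0: no, aab/aaa meet in 1. 1a->1: no, ba/aaa meet in 1. Open state 2: 1a->2.
ab: 1b undefined. 1b->0: no, bbcac/ac meet in 1 with "c" left. 1b->1: ok.
ac: 1c undefined. 1c->0: no, ba/bccaa meet in 2. 1c->1: no, bcb/abcc meet in 1. 1c->2: no, ba/ac meet in 2. Open state 3: 1c->3.
aaa: 2a undefined. 2a->0: ok.
aab: 2b undefined. 2b->0: no, aab/aaa meet in 0. 2b->1: no, aab/b meet in 1. 2b->2: ok.
aca: 3a undefined. 3a->0: no, bcb/acaacb meet in 3 with "b" left. 3a->1: no, bbcac/ac meet in 3. 3a->2: no, bbcac/caabc meet in 2 with "c" left. 3a->3: no, bbcac/abcc meet in 3 with "c" left. Open state 4: 3a->4.
bcb: 3b undefined. 3b->0: no, bcb/aaa meet in 0. 3b->1: no, bcb/b meet in 1. 3b->2: ok.
bcc: 3c undefined. 3c->0: no, ba/bccaa meet in 2. 3c->1: ok.
acaa: 4a undefined. 4a->0: ok.
acab: 4b undefined. 4b->0: no, acab/aaa meet in 0. 4b->1: no, acab/abcc meet in 1. 4b->2: ok.
bbac: 2c undefined. 2c->0: ok.
bbcac: 4c undefined. 4c->0: no, bbcac/aaa meet in 0. 4c->1: no, bbcac/abcc meet in 1. 4c->2: ok.
All examples now run through 5 states with every (state, symbol) defined. Accept strings end in {2}, Reject strings end in {0,1,3}; accept={2}.

states=5 start=0 accept={2} delta: 0a->1 0b->1 0c->0 1a->2 1b->1 1c->3 2a->0 2b->2 2c->0 3a->4 3b->2 3c->1 4a->0 4b->2 4c->2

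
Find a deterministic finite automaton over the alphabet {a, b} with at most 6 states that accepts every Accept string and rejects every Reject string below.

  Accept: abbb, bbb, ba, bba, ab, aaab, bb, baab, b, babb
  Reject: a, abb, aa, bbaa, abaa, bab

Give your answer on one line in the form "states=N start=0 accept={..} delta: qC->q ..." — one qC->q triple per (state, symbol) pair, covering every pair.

states=4 start=0 accept={2,3} delta: 0a->1 0b->2 1a->0 1b->3 2a->3 2b->2 3a->0 3b->0

Grow the machine one transition at a time. Run the examples from 0; the earliest place one falls off (shortest prefix, ties alphabetical) gets sent to the lowest-numbered state that keeps every Accept/Reject pair distinguishable — a pair clashes when both reach the same state with identical unread suffix — and to a fresh state only if none does.
a: 0a undefined. 0a->0: no, bb/abb meet in 0 with "bb" left. Open state 1: 0a->1.
b: 0b undefined. 0b->0: no, ba/a meet in 1. 0b->1: no, bbb/abb meet in 1 with "bb" left. Open state 2: 0b->2.
aa: 1a undefined. 1a->0: ok.
ab: 1b undefined. 1b->0: no, ab/aa meet in 0. 1b->1: no, abbb/a meet in 1. 1b->2: no, bb/abb meet in 2 with "b" left. Open state 3: 1b->3.
ba: 2a undefined. 2a->0: no, ba/aa meet in 0. 2a->1: no, ba/a meet in 1. 2a->2: no, bb/bab meet in 2 with "b" left. 2a->3: ok.
bb: 2b undefined. 2b->0: no, bba/a meet in 1. 2b->1: no, bba/aa meet in 0. 2b->2: ok.
aba: 3a undefined. 3a->0: ok.
abb: 3b undefined. 3b->0: ok.
All examples now run through 4 states with every (state, symbol) defined. Accept strings end in {2,3}, Reject strings end in {0,1}; accept={2,3}.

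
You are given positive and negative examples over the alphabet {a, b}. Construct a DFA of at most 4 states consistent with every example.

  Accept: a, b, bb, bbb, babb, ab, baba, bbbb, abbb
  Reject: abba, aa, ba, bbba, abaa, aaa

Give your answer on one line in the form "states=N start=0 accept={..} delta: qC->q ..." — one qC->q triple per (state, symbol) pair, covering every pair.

states=3 start=0 accept={0,1} delta: 0a->1 0b->1 1a->2 1b->0 2a->2 2b->0

Fold the examples into a partial DFA from state 0: repeatedly fix the first undefined (state, symbol) met by the shortest-then-alphabetical prefix, trying targets in increasing order and rejecting any under which an Accept and a Reject string meet in one state with the same remainder; add a state when all current targets are rejected. Accepting states are where Accept strings end.
a: 0a undefined. 0a->0: no, a/aa meet in 0. Open state 1: 0a->1.
b: 0b undefined. 0b->0: no, a/ba meet in 1. 0b->1: ok.
aa: 1a undefined. 1a->0: no, a/aaa meet in 1. 1a->1: no, a/aa meet in 1. Open state 2: 1a->2.
ab: 1b undefined. 1b->0: ok.
aaa: 2a undefined. 2a->0: no, bb/aaa meet in 0. 2a->1: no, a/aaa meet in 1. 2a->2: ok.
bab: 2b undefined. 2b->0: ok.
All examples now run through 3 states with every (state, symbol) defined. Accept strings end in {0,1}, Reject strings end in {2}; accept={0,1}.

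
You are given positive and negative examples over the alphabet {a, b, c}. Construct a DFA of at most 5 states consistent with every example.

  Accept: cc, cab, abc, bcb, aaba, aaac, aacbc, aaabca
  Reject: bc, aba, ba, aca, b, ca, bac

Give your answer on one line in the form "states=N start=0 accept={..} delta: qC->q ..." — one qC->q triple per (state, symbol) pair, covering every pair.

states=4 start=0 accept={3} delta: 0a->1 0b->0 0c->2 1a->2 1b->2 1c->0 2a->2 2b->3 2c->3 3a->3 3b->2 3c->3

Grow the machine one transition at a time. Run the examples from 0; the earliest place one falls off (shortest prefix, ties alphabetical) gets sent to the lowest-numbered state that keeps every Accept/Reject pair distinguishable — a pair clashes when both reach the same state with identical unread suffix — and to a fresh state only if none does.
a: 0a undefined. 0a->0: no, abc/bc meet in 0 with "bc" left. Open state 1: 0a->1.
b: 0b undefined. 0b->0: ok.
c: 0c undefined. 0c->0: no, cc/bc meet in 0. 0c->1: no, cc/bac meet in 1 with "c" left. Open state 2: 0c->2.
aa: 1a undefined. 1a->0: no, aaba/ba meet in 1. 1a->1: no, aaba/aba meet in 1 with "ba" left. 1a->2: ok.
ab: 1b undefined. 1b->0: no, abc/bc meet in 2. 1b->1: no, abc/bac meet in 1 with "c" left. 1b->2: ok.
ac: 1c undefined. 1c->0: ok.
ca: 2a undefined. 2a->0: no, cab/aba meet in 0. 2a->1: no, cab/bc meet in 2. 2a->2: ok.
cc: 2c undefined. 2c->0: no, cc/b meet in 0. 2c->1: no, cc/ba meet in 1. 2c->2: no, cc/bc meet in 2. Open state 3: 2c->3.
aab: 2b undefined. 2b->0: no, cab/b meet in 0. 2b->1: no, cab/ba meet in 1. 2b->2: no, cab/bc meet in 2. 2b->3: ok.
aaba: 3a undefined. 3a->0: no, aaba/b meet in 0. 3a->1: no, aaba/ba meet in 1. 3a->2: no, aaba/bc meet in 2. 3a->3: ok.
aacb: 3b undefined. 3b->0: no, aacbc/bc meet in 2. 3b->1: no, aacbc/b meet in 0. 3b->2: ok.
aaabc: 3c undefined. 3c->0: no, aaabca/ba meet in 1. 3c->1: no, aaabca/bc meet in 2. 3c->2: no, aaabca/bc meet in 2. 3c->3: ok.
All examples now run through 4 states with every (state, symbol) defined. Accept strings end in {3}, Reject strings end in {0,1,2}; accept={3}.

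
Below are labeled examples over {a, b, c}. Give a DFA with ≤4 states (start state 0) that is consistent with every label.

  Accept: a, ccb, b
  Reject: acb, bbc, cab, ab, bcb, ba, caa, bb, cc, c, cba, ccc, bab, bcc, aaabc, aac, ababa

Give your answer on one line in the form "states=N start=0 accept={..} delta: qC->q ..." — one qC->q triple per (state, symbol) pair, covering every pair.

Fold the examples into a partial DFA from state 0: repeatedly fix the first undefined (state, symbol) met by the shortest-then-alphabetical prefix, trying targets in increasing order and rejecting any under which an Accept and a Reject string meet in one state with the same remainder; add a state when all current targets are rejected. Accepting states are where Accept strings end.
a: 0a undefined. 0a->0: no, b/ab meet in 0 with "b" left. Open state 1: 0a->1.
b: 0b undefined. 0b->0: no, a/ba meet in 1. 0b->1: ok.
c: 0c undefined. 0c->0: ok.
aa: 1a undefined. 1a->0: no, a/bab meet in 1. 1a->1: no, a/ba meet in 1. Open state 2: 1a->2.
ab: 1b undefined. 1b->0: no, a/ababa meet in 1. 1b->1: no, a/cab meet in 1. 1b->2: ok.
ac: 1c undefined. 1c->0: no, a/acb meet in 1. 1c->1: no, a/bcc meet in 1. 1c->2: ok.
aaa: 2a undefined. 2a->0: ok.
aac: 2c undefined. 2c->0: ok.
acb: 2b undefined. 2b->0: ok.
All examples now run through 3 states with every (state, symbol) defined. Accept strings end in {1}, Reject strings end in {0,2}; accept={1}.

states=3 start=0 accept={1} delta: 0a->1 0b->1 0c->0 1a->2 1b->2 1c->2 2a->0 2b->0 2c->0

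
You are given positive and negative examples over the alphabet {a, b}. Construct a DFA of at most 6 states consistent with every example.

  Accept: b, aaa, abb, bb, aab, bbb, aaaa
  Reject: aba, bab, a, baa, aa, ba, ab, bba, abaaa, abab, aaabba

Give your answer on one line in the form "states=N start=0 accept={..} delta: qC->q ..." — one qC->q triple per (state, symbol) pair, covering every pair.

Fold the examples into a partial DFA from state 0: repeatedly fix the first undefined (state, symbol) met by the shortest-then-alphabetical prefix, trying targets in increasing order and rejecting any under which an Accept and a Reject string meet in one state with the same remainder; add a state when all current targets are rejected. Accepting states are where Accept strings end.
a: 0a undefined. 0a->0: no, b/ab meet in 0 with "b" left. Open state 1: 0a->1.
b: 0b undefined. 0b->0: ok.
aa: 1a undefined. 1a->0: no, b/baa meet in 0. 1a->1: no, aaa/a meet in 1. Open state 2: 1a->2.
ab: 1b undefined. 1b->0: no, b/bab meet in 0. 1b->1: no, abb/bab meet in 1. 1b->2: no, aaa/aba meet in 2 with "a" left. Open state 3: 1b->3.
aaa: 2a undefined. 2a->0: no, aaaa/a meet in 1. 2a->1: no, aaa/a meet in 1. 2a->2: no, aaa/baa meet in 2. 2a->3: no, aaa/bab meet in 3. Open state 4: 2a->4.
aab: 2b undefined. 2b->0: ok.
aba: 3a undefined. 3a->0: no, b/aba meet in 0. 3a->1: no, aaa/abaaa meet in 4. 3a->2: no, b/abab meet in 0. 3a->3: no, abb/abab meet in 3 with "b" left. 3a->4: no, aaa/aba meet in 4. Open state 5: 3a->5.
abb: 3b undefined. 3b->0: ok.
aaaa: 4a undefined. 4a->0: ok.
aaab: 4b undefined. 4b->0: ok.
abaa: 5a undefined. 5a->0: ok.
abab: 5b undefined. 5b->0: no, b/abab meet in 0. 5b->1: ok.
All examples now run through 6 states with every (state, symbol) defined. Accept strings end in {0,4}, Reject strings end in {1,2,3,5}; accept={0,4}.

states=6 start=0 accept={0,4} delta: 0a->1 0b->0 1a->2 1b->3 2a->4 2b->0 3a->5 3b->0 4a->0 4b->0 5a->0 5b->1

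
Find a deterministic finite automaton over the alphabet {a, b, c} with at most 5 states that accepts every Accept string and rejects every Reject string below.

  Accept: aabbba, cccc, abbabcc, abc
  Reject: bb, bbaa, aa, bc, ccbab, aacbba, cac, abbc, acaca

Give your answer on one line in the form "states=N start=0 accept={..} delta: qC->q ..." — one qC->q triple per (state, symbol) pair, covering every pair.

Fold the examples into a partial DFA from state 0: repeatedly fix the first undefined (state, symbol) met by the shortest-then-alphabetical prefix, trying targets in increasing order and rejecting any under which an Accept and a Reject string meet in one state with the same remainder; add a state when all current targets are rejected. Accepting states are where Accept strings end.
a: 0a undefined. 0a->0: no, abc/bc meet in 0 with "bc" left. Open state 1: 0a->1.
b: 0b undefined. 0b->0: ok.
c: 0c undefined. 0c->0: no, cccc/bb meet in 0. 0c->1: ok.
aa: 1a undefined. 1a->0: no, aabbba/bc meet in 1. 1a->1: ok.
ab: 1b undefined. 1b->0: no, aabbba/bbaa meet in 1. 1b->1: no, aabbba/bbaa meet in 1. Open state 2: 1b->2.
ac: 1c undefined. 1c->0: no, cccc/bb meet in 0. 1c->1: no, cccc/bbaa meet in 1. 1c->2: no, aabbba/aacbba meet in 2 with "bba" left. Open state 3: 1c->3.
abb: 2b undefined. 2b->0: no, aabbba/bbaa meet in 1. 2b->1: ok.
abc: 2c undefined. 2c->0: no, abbabcc/bbaa meet in 1. 2c->1: no, abbabcc/cac meet in 3. 2c->2: ok.
aca: 3a undefined. 3a->0: ok.
ccb: 3b undefined. 3b->0: no, abbabcc/ccbab meet in 2. 3b->1: no, aabbba/aacbba meet in 2 with "a" left. 3b->2: ok.
ccc: 3c undefined. 3c->0: no, cccc/bbaa meet in 1. 3c->1: no, cccc/cac meet in 3. 3c->2: ok.
ccba: 2a undefined. 2a->0: no, aabbba/bb meet in 0. 2a->1: no, aabbba/bbaa meet in 1. 2a->2: ok.
All examples now run through 4 states with every (state, symbol) defined. Accept strings end in {2}, Reject strings end in {0,1,3}; accept={2}.

states=4 start=0 accept={2} delta: 0a->1 0b->0 0c->1 1a->1 1b->2 1c->3 2a->2 2b->1 2c->2 3a->0 3b->2 3c->2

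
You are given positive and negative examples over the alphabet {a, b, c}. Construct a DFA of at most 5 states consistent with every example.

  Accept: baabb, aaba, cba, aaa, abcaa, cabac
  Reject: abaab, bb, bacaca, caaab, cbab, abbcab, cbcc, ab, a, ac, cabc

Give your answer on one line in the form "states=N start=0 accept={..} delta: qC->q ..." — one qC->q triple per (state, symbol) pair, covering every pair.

State merging on the prefix tree: take the shortest (then alphabetical) example prefix whose next move is undefined and point that move at state 0, else 1, else 2, ...; a target is out if some Accept/Reject pair would then sit in one state with the same input left (inseparable). If every existing state is out, open a new one.
a: 0a undefined. 0a->0: no, aaa/a meet in 0. Open state 1: 0a->1.
b: 0b undefined. 0b->0: ok.
c: 0c undefined. 0c->0: no, cba/a meet in 1. 0c->1: ok.
aa: 1a undefined. 1a->0: no, baabb/bb meet in 0. 1a->1: no, aaa/a meet in 1. Open state 2: 1a->2.
ab: 1b undefined. 1b->0: no, cba/a meet in 1. 1b->1: ok.
ac: 1c undefined. 1c->0: ok.
aaa: 2a undefined. 2a->0: no, aaa/abaab meet in 0. 2a->1: no, aaa/abaab meet in 1. 2a->2: ok.
aab: 2b undefined. 2b->0: no, baabb/abaab meet in 0. 2b->1: no, baabb/abaab meet in 1. 2b->2: no, baabb/abaab meet in 2. Open state 3: 2b->3.
aaba: 3a undefined. 3a->0: no, aaba/bb meet in 0. 3a->1: no, aaba/bacaca meet in 1. 3a->2: ok.
cabc: 3c undefined. 3c->0: ok.
baabb: 3b undefined. 3b->0: no, baabb/bb meet in 0. 3b->1: no, baabb/bacaca meet in 1. 3b->2: ok.
cabac: 2c undefined. 2c->0: no, cabac/bb meet in 0. 2c->1: no, cabac/bacaca meet in 1. 2c->2: ok.
All examples now run through 4 states with every (state, symbol) defined. Accept strings end in {2}, Reject strings end in {0,1,3}; accept={2}.

states=4 start=0 accept={2} delta: 0a->1 0b->0 0c->1 1a->2 1b->1 1c->0 2a->2 2b->3 2c->2 3a->2 3b->2 3c->0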